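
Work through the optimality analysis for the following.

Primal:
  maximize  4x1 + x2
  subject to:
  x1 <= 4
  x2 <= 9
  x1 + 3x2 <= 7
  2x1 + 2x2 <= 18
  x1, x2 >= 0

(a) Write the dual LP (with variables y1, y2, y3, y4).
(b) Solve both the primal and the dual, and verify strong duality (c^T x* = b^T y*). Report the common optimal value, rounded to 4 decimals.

The standard primal-dual pair for 'max c^T x s.t. A x <= b, x >= 0' is:
  Dual:  min b^T y  s.t.  A^T y >= c,  y >= 0.

So the dual LP is:
  minimize  4y1 + 9y2 + 7y3 + 18y4
  subject to:
    y1 + y3 + 2y4 >= 4
    y2 + 3y3 + 2y4 >= 1
    y1, y2, y3, y4 >= 0

Solving the primal: x* = (4, 1).
  primal value c^T x* = 17.
Solving the dual: y* = (3.6667, 0, 0.3333, 0).
  dual value b^T y* = 17.
Strong duality: c^T x* = b^T y*. Confirmed.

17


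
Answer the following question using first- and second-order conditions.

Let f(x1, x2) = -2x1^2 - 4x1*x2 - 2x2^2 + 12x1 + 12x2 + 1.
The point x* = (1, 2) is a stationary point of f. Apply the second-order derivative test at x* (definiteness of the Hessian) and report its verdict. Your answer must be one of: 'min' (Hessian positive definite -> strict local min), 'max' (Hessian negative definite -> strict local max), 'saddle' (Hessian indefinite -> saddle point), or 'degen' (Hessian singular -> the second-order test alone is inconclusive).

Compute the Hessian H = grad^2 f:
  H = [[-4, -4], [-4, -4]]
Verify stationarity: grad f(x*) = H x* + g = (0, 0).
Eigenvalues of H: -8, 0.
H has a zero eigenvalue (singular; negative semidefinite but not definite), so H is neither positive definite, negative definite, nor indefinite. The second-order test alone is inconclusive -> degen.
(Indeed, f is constant along the null direction of H through x*, so x* is not a strict local extremum.)

degen


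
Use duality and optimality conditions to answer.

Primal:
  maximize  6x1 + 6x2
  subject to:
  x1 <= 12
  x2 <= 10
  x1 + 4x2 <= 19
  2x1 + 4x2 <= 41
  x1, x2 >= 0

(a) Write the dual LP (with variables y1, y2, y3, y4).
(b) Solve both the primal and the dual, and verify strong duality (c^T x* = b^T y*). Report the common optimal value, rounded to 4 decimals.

The standard primal-dual pair for 'max c^T x s.t. A x <= b, x >= 0' is:
  Dual:  min b^T y  s.t.  A^T y >= c,  y >= 0.

So the dual LP is:
  minimize  12y1 + 10y2 + 19y3 + 41y4
  subject to:
    y1 + y3 + 2y4 >= 6
    y2 + 4y3 + 4y4 >= 6
    y1, y2, y3, y4 >= 0

Solving the primal: x* = (12, 1.75).
  primal value c^T x* = 82.5.
Solving the dual: y* = (4.5, 0, 1.5, 0).
  dual value b^T y* = 82.5.
Strong duality: c^T x* = b^T y*. Confirmed.

82.5


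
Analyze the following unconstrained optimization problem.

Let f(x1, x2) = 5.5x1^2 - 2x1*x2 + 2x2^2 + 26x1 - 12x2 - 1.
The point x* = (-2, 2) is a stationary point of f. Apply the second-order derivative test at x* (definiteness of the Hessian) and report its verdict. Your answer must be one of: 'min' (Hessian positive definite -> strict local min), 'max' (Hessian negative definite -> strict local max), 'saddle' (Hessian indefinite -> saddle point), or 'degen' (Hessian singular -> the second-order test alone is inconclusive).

Compute the Hessian H = grad^2 f:
  H = [[11, -2], [-2, 4]]
Verify stationarity: grad f(x*) = H x* + g = (0, 0).
Eigenvalues of H: 3.4689, 11.5311.
Both eigenvalues > 0, so H is positive definite -> x* is a strict local min.

min


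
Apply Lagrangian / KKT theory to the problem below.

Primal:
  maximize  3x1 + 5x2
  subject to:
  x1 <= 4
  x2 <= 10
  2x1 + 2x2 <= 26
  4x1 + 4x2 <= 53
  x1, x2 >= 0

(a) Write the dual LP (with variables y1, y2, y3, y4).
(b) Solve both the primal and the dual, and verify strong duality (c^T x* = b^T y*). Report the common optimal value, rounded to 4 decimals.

The standard primal-dual pair for 'max c^T x s.t. A x <= b, x >= 0' is:
  Dual:  min b^T y  s.t.  A^T y >= c,  y >= 0.

So the dual LP is:
  minimize  4y1 + 10y2 + 26y3 + 53y4
  subject to:
    y1 + 2y3 + 4y4 >= 3
    y2 + 2y3 + 4y4 >= 5
    y1, y2, y3, y4 >= 0

Solving the primal: x* = (3, 10).
  primal value c^T x* = 59.
Solving the dual: y* = (0, 2, 1.5, 0).
  dual value b^T y* = 59.
Strong duality: c^T x* = b^T y*. Confirmed.

59


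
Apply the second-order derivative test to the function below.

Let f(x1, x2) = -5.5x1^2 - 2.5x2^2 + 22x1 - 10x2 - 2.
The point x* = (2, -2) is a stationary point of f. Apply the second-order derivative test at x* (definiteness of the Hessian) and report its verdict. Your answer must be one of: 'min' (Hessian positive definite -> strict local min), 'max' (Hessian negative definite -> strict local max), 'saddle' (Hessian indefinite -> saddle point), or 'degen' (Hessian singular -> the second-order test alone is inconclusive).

Compute the Hessian H = grad^2 f:
  H = [[-11, 0], [0, -5]]
Verify stationarity: grad f(x*) = H x* + g = (0, 0).
Eigenvalues of H: -11, -5.
Both eigenvalues < 0, so H is negative definite -> x* is a strict local max.

max


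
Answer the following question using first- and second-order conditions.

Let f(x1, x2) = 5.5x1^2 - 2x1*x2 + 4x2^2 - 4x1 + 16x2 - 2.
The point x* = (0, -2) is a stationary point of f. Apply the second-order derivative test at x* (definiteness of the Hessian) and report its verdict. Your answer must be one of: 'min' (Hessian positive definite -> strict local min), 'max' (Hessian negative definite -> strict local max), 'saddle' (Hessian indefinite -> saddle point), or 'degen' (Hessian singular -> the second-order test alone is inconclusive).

Compute the Hessian H = grad^2 f:
  H = [[11, -2], [-2, 8]]
Verify stationarity: grad f(x*) = H x* + g = (0, 0).
Eigenvalues of H: 7, 12.
Both eigenvalues > 0, so H is positive definite -> x* is a strict local min.

min


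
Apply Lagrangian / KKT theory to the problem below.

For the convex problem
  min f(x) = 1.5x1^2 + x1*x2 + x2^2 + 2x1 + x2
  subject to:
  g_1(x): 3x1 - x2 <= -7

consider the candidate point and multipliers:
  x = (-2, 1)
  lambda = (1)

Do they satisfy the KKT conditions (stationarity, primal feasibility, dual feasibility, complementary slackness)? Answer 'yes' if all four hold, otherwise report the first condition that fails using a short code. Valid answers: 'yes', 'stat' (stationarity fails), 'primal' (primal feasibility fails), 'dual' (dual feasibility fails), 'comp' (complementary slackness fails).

Gradient of f: grad f(x) = Q x + c = (-3, 1)
Constraint values g_i(x) = a_i^T x - b_i:
  g_1((-2, 1)) = 0
Stationarity residual: grad f(x) + sum_i lambda_i a_i = (0, 0)
  -> stationarity OK
Primal feasibility (all g_i <= 0): OK
Dual feasibility (all lambda_i >= 0): OK
Complementary slackness (lambda_i * g_i(x) = 0 for all i): OK

Verdict: yes, KKT holds.

yes


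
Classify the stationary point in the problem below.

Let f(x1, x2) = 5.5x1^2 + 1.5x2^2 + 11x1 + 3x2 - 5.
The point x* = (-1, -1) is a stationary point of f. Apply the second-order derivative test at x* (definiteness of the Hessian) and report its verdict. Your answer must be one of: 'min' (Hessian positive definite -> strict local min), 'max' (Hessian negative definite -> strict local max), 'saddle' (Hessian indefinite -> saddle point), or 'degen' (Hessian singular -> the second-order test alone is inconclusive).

Compute the Hessian H = grad^2 f:
  H = [[11, 0], [0, 3]]
Verify stationarity: grad f(x*) = H x* + g = (0, 0).
Eigenvalues of H: 3, 11.
Both eigenvalues > 0, so H is positive definite -> x* is a strict local min.

min


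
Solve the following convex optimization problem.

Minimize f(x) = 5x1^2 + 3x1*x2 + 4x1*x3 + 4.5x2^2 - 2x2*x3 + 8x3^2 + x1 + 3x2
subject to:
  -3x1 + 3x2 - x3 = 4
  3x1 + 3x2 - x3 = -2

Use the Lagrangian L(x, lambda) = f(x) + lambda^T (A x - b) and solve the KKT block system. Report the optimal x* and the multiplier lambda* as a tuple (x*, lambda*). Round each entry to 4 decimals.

Form the Lagrangian:
  L(x, lambda) = (1/2) x^T Q x + c^T x + lambda^T (A x - b)
Stationarity (grad_x L = 0): Q x + c + A^T lambda = 0.
Primal feasibility: A x = b.

This gives the KKT block system:
  [ Q   A^T ] [ x     ]   [-c ]
  [ A    0  ] [ lambda ] = [ b ]

Solving the linear system:
  x*      = (-1, 0.4113, 0.234)
  lambda* = (-1.6773, 0.5993)
  f(x*)   = 4.0709

x* = (-1, 0.4113, 0.234), lambda* = (-1.6773, 0.5993)


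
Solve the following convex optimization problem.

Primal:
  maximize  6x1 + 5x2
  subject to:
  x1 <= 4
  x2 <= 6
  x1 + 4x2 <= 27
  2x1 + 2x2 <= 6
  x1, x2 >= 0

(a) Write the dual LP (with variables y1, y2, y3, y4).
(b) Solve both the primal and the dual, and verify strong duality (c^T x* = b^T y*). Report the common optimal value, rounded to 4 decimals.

The standard primal-dual pair for 'max c^T x s.t. A x <= b, x >= 0' is:
  Dual:  min b^T y  s.t.  A^T y >= c,  y >= 0.

So the dual LP is:
  minimize  4y1 + 6y2 + 27y3 + 6y4
  subject to:
    y1 + y3 + 2y4 >= 6
    y2 + 4y3 + 2y4 >= 5
    y1, y2, y3, y4 >= 0

Solving the primal: x* = (3, 0).
  primal value c^T x* = 18.
Solving the dual: y* = (0, 0, 0, 3).
  dual value b^T y* = 18.
Strong duality: c^T x* = b^T y*. Confirmed.

18


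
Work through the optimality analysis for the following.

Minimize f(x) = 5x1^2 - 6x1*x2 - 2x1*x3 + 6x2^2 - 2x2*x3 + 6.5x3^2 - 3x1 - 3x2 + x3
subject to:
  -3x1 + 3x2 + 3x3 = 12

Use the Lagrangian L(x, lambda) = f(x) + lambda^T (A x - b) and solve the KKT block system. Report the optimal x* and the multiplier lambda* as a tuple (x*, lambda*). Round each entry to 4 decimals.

Form the Lagrangian:
  L(x, lambda) = (1/2) x^T Q x + c^T x + lambda^T (A x - b)
Stationarity (grad_x L = 0): Q x + c + A^T lambda = 0.
Primal feasibility: A x = b.

This gives the KKT block system:
  [ Q   A^T ] [ x     ]   [-c ]
  [ A    0  ] [ lambda ] = [ b ]

Solving the linear system:
  x*      = (-0.0105, 2.2, 1.7895)
  lambda* = (-6.6281)
  f(x*)   = 37.3789

x* = (-0.0105, 2.2, 1.7895), lambda* = (-6.6281)


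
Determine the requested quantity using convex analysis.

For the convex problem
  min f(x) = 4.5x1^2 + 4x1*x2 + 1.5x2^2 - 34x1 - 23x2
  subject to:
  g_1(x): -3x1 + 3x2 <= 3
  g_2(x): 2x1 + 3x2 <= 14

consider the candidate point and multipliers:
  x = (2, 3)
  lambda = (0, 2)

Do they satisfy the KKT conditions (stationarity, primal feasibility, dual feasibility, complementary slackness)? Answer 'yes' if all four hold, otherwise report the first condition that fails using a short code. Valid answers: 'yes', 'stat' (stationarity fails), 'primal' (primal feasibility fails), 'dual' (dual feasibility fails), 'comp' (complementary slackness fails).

Gradient of f: grad f(x) = Q x + c = (-4, -6)
Constraint values g_i(x) = a_i^T x - b_i:
  g_1((2, 3)) = 0
  g_2((2, 3)) = -1
Stationarity residual: grad f(x) + sum_i lambda_i a_i = (0, 0)
  -> stationarity OK
Primal feasibility (all g_i <= 0): OK
Dual feasibility (all lambda_i >= 0): OK
Complementary slackness (lambda_i * g_i(x) = 0 for all i): FAILS

Verdict: the first failing condition is complementary_slackness -> comp.

comp


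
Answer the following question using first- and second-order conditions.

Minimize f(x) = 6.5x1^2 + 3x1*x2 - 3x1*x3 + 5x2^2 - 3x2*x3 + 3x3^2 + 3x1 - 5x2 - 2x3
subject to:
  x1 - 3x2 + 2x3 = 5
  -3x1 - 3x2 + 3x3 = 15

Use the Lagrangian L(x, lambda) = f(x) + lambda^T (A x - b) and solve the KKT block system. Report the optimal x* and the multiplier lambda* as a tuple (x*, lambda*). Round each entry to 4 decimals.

Form the Lagrangian:
  L(x, lambda) = (1/2) x^T Q x + c^T x + lambda^T (A x - b)
Stationarity (grad_x L = 0): Q x + c + A^T lambda = 0.
Primal feasibility: A x = b.

This gives the KKT block system:
  [ Q   A^T ] [ x     ]   [-c ]
  [ A    0  ] [ lambda ] = [ b ]

Solving the linear system:
  x*      = (-1.6942, -0.0826, 3.2231)
  lambda* = (2.0909, -8.9504)
  f(x*)   = 56.343

x* = (-1.6942, -0.0826, 3.2231), lambda* = (2.0909, -8.9504)


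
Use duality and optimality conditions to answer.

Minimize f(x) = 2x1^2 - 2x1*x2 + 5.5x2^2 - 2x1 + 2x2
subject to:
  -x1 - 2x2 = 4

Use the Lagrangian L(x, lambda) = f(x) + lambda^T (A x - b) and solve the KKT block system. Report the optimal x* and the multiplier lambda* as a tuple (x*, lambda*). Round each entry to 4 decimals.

Form the Lagrangian:
  L(x, lambda) = (1/2) x^T Q x + c^T x + lambda^T (A x - b)
Stationarity (grad_x L = 0): Q x + c + A^T lambda = 0.
Primal feasibility: A x = b.

This gives the KKT block system:
  [ Q   A^T ] [ x     ]   [-c ]
  [ A    0  ] [ lambda ] = [ b ]

Solving the linear system:
  x*      = (-1.3714, -1.3143)
  lambda* = (-4.8571)
  f(x*)   = 9.7714

x* = (-1.3714, -1.3143), lambda* = (-4.8571)


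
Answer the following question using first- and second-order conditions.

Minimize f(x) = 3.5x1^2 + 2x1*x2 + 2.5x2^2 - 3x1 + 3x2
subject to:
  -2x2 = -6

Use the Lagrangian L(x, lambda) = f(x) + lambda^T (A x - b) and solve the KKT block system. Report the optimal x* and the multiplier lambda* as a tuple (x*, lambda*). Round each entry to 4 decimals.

Form the Lagrangian:
  L(x, lambda) = (1/2) x^T Q x + c^T x + lambda^T (A x - b)
Stationarity (grad_x L = 0): Q x + c + A^T lambda = 0.
Primal feasibility: A x = b.

This gives the KKT block system:
  [ Q   A^T ] [ x     ]   [-c ]
  [ A    0  ] [ lambda ] = [ b ]

Solving the linear system:
  x*      = (-0.4286, 3)
  lambda* = (8.5714)
  f(x*)   = 30.8571

x* = (-0.4286, 3), lambda* = (8.5714)


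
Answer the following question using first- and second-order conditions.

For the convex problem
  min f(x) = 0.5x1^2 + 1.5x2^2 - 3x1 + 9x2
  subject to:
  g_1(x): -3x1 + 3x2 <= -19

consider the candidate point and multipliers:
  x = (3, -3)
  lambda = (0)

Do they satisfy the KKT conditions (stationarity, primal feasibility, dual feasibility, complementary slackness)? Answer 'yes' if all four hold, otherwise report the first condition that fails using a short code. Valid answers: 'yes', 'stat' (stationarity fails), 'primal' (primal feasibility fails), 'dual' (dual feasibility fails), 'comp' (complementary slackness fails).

Gradient of f: grad f(x) = Q x + c = (0, 0)
Constraint values g_i(x) = a_i^T x - b_i:
  g_1((3, -3)) = 1
Stationarity residual: grad f(x) + sum_i lambda_i a_i = (0, 0)
  -> stationarity OK
Primal feasibility (all g_i <= 0): FAILS
Dual feasibility (all lambda_i >= 0): OK
Complementary slackness (lambda_i * g_i(x) = 0 for all i): OK

Verdict: the first failing condition is primal_feasibility -> primal.

primal


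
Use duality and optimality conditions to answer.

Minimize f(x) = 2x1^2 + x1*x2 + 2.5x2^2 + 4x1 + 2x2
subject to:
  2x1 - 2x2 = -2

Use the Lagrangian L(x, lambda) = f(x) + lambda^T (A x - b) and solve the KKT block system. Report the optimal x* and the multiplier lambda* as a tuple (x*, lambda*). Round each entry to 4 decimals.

Form the Lagrangian:
  L(x, lambda) = (1/2) x^T Q x + c^T x + lambda^T (A x - b)
Stationarity (grad_x L = 0): Q x + c + A^T lambda = 0.
Primal feasibility: A x = b.

This gives the KKT block system:
  [ Q   A^T ] [ x     ]   [-c ]
  [ A    0  ] [ lambda ] = [ b ]

Solving the linear system:
  x*      = (-1.0909, -0.0909)
  lambda* = (0.2273)
  f(x*)   = -2.0455

x* = (-1.0909, -0.0909), lambda* = (0.2273)


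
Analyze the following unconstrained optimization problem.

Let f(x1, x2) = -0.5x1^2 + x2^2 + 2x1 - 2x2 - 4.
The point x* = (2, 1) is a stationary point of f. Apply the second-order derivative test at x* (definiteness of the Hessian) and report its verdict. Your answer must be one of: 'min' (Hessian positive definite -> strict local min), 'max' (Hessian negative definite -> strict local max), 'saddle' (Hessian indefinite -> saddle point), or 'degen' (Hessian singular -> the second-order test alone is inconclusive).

Compute the Hessian H = grad^2 f:
  H = [[-1, 0], [0, 2]]
Verify stationarity: grad f(x*) = H x* + g = (0, 0).
Eigenvalues of H: -1, 2.
Eigenvalues have mixed signs, so H is indefinite -> x* is a saddle point.

saddle


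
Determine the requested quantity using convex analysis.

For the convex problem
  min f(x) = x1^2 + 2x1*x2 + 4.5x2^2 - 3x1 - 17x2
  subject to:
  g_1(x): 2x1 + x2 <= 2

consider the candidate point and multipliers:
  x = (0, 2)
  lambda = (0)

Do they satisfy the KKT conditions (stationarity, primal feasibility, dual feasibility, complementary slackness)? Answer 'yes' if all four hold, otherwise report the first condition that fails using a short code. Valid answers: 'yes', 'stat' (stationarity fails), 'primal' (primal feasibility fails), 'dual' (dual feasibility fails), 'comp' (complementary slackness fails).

Gradient of f: grad f(x) = Q x + c = (1, 1)
Constraint values g_i(x) = a_i^T x - b_i:
  g_1((0, 2)) = 0
Stationarity residual: grad f(x) + sum_i lambda_i a_i = (1, 1)
  -> stationarity FAILS
Primal feasibility (all g_i <= 0): OK
Dual feasibility (all lambda_i >= 0): OK
Complementary slackness (lambda_i * g_i(x) = 0 for all i): OK

Verdict: the first failing condition is stationarity -> stat.

stat


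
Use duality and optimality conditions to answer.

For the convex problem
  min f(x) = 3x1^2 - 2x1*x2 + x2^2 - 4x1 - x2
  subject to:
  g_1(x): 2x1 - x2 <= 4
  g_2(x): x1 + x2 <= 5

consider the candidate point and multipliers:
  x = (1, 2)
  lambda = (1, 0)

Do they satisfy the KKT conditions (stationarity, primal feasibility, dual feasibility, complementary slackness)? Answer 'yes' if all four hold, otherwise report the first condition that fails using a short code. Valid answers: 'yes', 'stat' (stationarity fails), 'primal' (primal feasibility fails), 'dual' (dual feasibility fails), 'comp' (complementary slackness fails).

Gradient of f: grad f(x) = Q x + c = (-2, 1)
Constraint values g_i(x) = a_i^T x - b_i:
  g_1((1, 2)) = -4
  g_2((1, 2)) = -2
Stationarity residual: grad f(x) + sum_i lambda_i a_i = (0, 0)
  -> stationarity OK
Primal feasibility (all g_i <= 0): OK
Dual feasibility (all lambda_i >= 0): OK
Complementary slackness (lambda_i * g_i(x) = 0 for all i): FAILS

Verdict: the first failing condition is complementary_slackness -> comp.

comp


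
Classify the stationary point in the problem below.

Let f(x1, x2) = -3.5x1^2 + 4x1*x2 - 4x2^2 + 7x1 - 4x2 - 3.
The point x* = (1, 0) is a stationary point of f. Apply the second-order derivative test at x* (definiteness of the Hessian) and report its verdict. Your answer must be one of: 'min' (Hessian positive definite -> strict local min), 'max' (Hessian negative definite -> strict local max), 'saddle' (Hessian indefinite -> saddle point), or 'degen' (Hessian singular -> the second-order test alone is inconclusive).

Compute the Hessian H = grad^2 f:
  H = [[-7, 4], [4, -8]]
Verify stationarity: grad f(x*) = H x* + g = (0, 0).
Eigenvalues of H: -11.5311, -3.4689.
Both eigenvalues < 0, so H is negative definite -> x* is a strict local max.

max


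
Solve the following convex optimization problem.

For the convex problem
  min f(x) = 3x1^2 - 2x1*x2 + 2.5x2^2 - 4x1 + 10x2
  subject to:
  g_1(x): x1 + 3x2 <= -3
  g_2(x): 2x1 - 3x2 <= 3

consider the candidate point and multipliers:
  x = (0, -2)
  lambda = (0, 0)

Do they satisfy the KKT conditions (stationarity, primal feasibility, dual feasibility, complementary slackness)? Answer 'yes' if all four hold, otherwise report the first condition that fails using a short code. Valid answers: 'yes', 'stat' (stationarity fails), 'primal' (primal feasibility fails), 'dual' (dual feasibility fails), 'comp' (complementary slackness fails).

Gradient of f: grad f(x) = Q x + c = (0, 0)
Constraint values g_i(x) = a_i^T x - b_i:
  g_1((0, -2)) = -3
  g_2((0, -2)) = 3
Stationarity residual: grad f(x) + sum_i lambda_i a_i = (0, 0)
  -> stationarity OK
Primal feasibility (all g_i <= 0): FAILS
Dual feasibility (all lambda_i >= 0): OK
Complementary slackness (lambda_i * g_i(x) = 0 for all i): OK

Verdict: the first failing condition is primal_feasibility -> primal.

primal


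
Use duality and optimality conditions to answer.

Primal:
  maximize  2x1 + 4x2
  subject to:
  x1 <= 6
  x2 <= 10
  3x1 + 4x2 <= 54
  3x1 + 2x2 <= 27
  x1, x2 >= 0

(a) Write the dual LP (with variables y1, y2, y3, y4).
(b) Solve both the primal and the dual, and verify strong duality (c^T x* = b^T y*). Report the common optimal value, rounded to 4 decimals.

The standard primal-dual pair for 'max c^T x s.t. A x <= b, x >= 0' is:
  Dual:  min b^T y  s.t.  A^T y >= c,  y >= 0.

So the dual LP is:
  minimize  6y1 + 10y2 + 54y3 + 27y4
  subject to:
    y1 + 3y3 + 3y4 >= 2
    y2 + 4y3 + 2y4 >= 4
    y1, y2, y3, y4 >= 0

Solving the primal: x* = (2.3333, 10).
  primal value c^T x* = 44.6667.
Solving the dual: y* = (0, 2.6667, 0, 0.6667).
  dual value b^T y* = 44.6667.
Strong duality: c^T x* = b^T y*. Confirmed.

44.6667


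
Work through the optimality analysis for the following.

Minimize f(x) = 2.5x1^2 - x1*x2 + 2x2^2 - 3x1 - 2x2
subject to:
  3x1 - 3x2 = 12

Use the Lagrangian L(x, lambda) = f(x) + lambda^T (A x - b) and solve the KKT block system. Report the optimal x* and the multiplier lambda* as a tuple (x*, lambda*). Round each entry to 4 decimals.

Form the Lagrangian:
  L(x, lambda) = (1/2) x^T Q x + c^T x + lambda^T (A x - b)
Stationarity (grad_x L = 0): Q x + c + A^T lambda = 0.
Primal feasibility: A x = b.

This gives the KKT block system:
  [ Q   A^T ] [ x     ]   [-c ]
  [ A    0  ] [ lambda ] = [ b ]

Solving the linear system:
  x*      = (2.4286, -1.5714)
  lambda* = (-3.5714)
  f(x*)   = 19.3571

x* = (2.4286, -1.5714), lambda* = (-3.5714)


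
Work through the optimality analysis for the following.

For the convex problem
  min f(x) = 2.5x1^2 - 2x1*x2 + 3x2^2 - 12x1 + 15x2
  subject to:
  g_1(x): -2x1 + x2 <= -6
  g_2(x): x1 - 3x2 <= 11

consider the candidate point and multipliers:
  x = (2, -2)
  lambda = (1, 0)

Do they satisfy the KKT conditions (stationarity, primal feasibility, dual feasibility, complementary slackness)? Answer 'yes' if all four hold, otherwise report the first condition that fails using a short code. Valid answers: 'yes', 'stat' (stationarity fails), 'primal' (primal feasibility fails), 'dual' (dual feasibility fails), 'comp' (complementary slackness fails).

Gradient of f: grad f(x) = Q x + c = (2, -1)
Constraint values g_i(x) = a_i^T x - b_i:
  g_1((2, -2)) = 0
  g_2((2, -2)) = -3
Stationarity residual: grad f(x) + sum_i lambda_i a_i = (0, 0)
  -> stationarity OK
Primal feasibility (all g_i <= 0): OK
Dual feasibility (all lambda_i >= 0): OK
Complementary slackness (lambda_i * g_i(x) = 0 for all i): OK

Verdict: yes, KKT holds.

yes


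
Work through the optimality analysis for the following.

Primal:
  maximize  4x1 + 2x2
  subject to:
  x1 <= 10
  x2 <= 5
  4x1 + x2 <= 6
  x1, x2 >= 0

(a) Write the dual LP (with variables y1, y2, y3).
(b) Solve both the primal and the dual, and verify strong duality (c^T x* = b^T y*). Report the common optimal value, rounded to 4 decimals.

The standard primal-dual pair for 'max c^T x s.t. A x <= b, x >= 0' is:
  Dual:  min b^T y  s.t.  A^T y >= c,  y >= 0.

So the dual LP is:
  minimize  10y1 + 5y2 + 6y3
  subject to:
    y1 + 4y3 >= 4
    y2 + y3 >= 2
    y1, y2, y3 >= 0

Solving the primal: x* = (0.25, 5).
  primal value c^T x* = 11.
Solving the dual: y* = (0, 1, 1).
  dual value b^T y* = 11.
Strong duality: c^T x* = b^T y*. Confirmed.

11


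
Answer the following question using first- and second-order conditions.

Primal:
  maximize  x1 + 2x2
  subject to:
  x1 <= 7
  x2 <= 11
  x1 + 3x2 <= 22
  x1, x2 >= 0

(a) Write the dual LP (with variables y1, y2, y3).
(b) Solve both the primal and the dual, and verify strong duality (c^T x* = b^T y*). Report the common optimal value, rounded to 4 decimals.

The standard primal-dual pair for 'max c^T x s.t. A x <= b, x >= 0' is:
  Dual:  min b^T y  s.t.  A^T y >= c,  y >= 0.

So the dual LP is:
  minimize  7y1 + 11y2 + 22y3
  subject to:
    y1 + y3 >= 1
    y2 + 3y3 >= 2
    y1, y2, y3 >= 0

Solving the primal: x* = (7, 5).
  primal value c^T x* = 17.
Solving the dual: y* = (0.3333, 0, 0.6667).
  dual value b^T y* = 17.
Strong duality: c^T x* = b^T y*. Confirmed.

17


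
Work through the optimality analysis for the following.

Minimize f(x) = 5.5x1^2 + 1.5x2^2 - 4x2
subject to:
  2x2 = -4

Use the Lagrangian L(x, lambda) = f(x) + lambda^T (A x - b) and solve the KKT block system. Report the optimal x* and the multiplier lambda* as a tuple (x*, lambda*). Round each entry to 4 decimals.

Form the Lagrangian:
  L(x, lambda) = (1/2) x^T Q x + c^T x + lambda^T (A x - b)
Stationarity (grad_x L = 0): Q x + c + A^T lambda = 0.
Primal feasibility: A x = b.

This gives the KKT block system:
  [ Q   A^T ] [ x     ]   [-c ]
  [ A    0  ] [ lambda ] = [ b ]

Solving the linear system:
  x*      = (0, -2)
  lambda* = (5)
  f(x*)   = 14

x* = (0, -2), lambda* = (5)


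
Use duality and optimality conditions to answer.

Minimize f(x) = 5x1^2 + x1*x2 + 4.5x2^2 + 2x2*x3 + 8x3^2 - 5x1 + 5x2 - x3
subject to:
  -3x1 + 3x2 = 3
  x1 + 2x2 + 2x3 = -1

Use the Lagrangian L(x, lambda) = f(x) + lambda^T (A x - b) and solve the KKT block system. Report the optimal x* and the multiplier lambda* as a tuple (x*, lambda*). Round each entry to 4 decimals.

Form the Lagrangian:
  L(x, lambda) = (1/2) x^T Q x + c^T x + lambda^T (A x - b)
Stationarity (grad_x L = 0): Q x + c + A^T lambda = 0.
Primal feasibility: A x = b.

This gives the KKT block system:
  [ Q   A^T ] [ x     ]   [-c ]
  [ A    0  ] [ lambda ] = [ b ]

Solving the linear system:
  x*      = (-0.8137, 0.1863, -0.2794)
  lambda* = (-3.4673, 2.549)
  f(x*)   = 9.1152

x* = (-0.8137, 0.1863, -0.2794), lambda* = (-3.4673, 2.549)


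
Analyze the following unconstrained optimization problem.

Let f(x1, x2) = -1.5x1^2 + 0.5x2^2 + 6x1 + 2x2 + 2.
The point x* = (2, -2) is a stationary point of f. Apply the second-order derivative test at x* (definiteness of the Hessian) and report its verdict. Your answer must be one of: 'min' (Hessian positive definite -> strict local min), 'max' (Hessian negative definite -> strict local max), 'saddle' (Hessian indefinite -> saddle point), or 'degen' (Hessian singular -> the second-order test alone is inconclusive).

Compute the Hessian H = grad^2 f:
  H = [[-3, 0], [0, 1]]
Verify stationarity: grad f(x*) = H x* + g = (0, 0).
Eigenvalues of H: -3, 1.
Eigenvalues have mixed signs, so H is indefinite -> x* is a saddle point.

saddle


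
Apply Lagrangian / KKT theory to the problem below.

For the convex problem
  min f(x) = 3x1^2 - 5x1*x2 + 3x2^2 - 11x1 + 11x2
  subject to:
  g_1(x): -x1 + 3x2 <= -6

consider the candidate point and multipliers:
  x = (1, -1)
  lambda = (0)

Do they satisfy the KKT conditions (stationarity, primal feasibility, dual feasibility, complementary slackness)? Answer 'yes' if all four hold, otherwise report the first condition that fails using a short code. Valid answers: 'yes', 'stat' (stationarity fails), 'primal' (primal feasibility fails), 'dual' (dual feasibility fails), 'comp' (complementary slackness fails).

Gradient of f: grad f(x) = Q x + c = (0, 0)
Constraint values g_i(x) = a_i^T x - b_i:
  g_1((1, -1)) = 2
Stationarity residual: grad f(x) + sum_i lambda_i a_i = (0, 0)
  -> stationarity OK
Primal feasibility (all g_i <= 0): FAILS
Dual feasibility (all lambda_i >= 0): OK
Complementary slackness (lambda_i * g_i(x) = 0 for all i): OK

Verdict: the first failing condition is primal_feasibility -> primal.

primal


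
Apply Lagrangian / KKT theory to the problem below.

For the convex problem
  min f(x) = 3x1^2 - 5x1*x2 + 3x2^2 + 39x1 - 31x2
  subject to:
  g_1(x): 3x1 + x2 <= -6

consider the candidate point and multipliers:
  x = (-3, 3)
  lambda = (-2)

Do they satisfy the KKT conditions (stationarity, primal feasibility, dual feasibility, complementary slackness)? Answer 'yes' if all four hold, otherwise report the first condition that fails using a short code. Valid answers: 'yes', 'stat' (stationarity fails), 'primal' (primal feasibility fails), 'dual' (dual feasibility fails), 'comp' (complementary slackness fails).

Gradient of f: grad f(x) = Q x + c = (6, 2)
Constraint values g_i(x) = a_i^T x - b_i:
  g_1((-3, 3)) = 0
Stationarity residual: grad f(x) + sum_i lambda_i a_i = (0, 0)
  -> stationarity OK
Primal feasibility (all g_i <= 0): OK
Dual feasibility (all lambda_i >= 0): FAILS
Complementary slackness (lambda_i * g_i(x) = 0 for all i): OK

Verdict: the first failing condition is dual_feasibility -> dual.

dual


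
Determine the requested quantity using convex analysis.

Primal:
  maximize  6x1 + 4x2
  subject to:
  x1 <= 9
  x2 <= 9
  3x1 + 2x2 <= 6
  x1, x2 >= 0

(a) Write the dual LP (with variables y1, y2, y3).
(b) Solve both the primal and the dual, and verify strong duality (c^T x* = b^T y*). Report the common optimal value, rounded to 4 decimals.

The standard primal-dual pair for 'max c^T x s.t. A x <= b, x >= 0' is:
  Dual:  min b^T y  s.t.  A^T y >= c,  y >= 0.

So the dual LP is:
  minimize  9y1 + 9y2 + 6y3
  subject to:
    y1 + 3y3 >= 6
    y2 + 2y3 >= 4
    y1, y2, y3 >= 0

Solving the primal: x* = (2, 0).
  primal value c^T x* = 12.
Solving the dual: y* = (0, 0, 2).
  dual value b^T y* = 12.
Strong duality: c^T x* = b^T y*. Confirmed.

12


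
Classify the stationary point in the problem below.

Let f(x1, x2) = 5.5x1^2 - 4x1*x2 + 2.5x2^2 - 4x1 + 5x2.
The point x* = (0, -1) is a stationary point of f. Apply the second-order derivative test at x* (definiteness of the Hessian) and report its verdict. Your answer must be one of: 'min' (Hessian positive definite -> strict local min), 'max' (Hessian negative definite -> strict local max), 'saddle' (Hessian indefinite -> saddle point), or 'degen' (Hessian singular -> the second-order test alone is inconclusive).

Compute the Hessian H = grad^2 f:
  H = [[11, -4], [-4, 5]]
Verify stationarity: grad f(x*) = H x* + g = (0, 0).
Eigenvalues of H: 3, 13.
Both eigenvalues > 0, so H is positive definite -> x* is a strict local min.

min


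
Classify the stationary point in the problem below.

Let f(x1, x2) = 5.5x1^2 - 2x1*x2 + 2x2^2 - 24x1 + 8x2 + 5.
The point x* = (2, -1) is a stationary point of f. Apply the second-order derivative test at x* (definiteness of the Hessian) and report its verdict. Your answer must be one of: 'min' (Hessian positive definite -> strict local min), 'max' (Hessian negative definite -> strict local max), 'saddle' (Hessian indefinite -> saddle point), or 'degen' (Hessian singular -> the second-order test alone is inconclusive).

Compute the Hessian H = grad^2 f:
  H = [[11, -2], [-2, 4]]
Verify stationarity: grad f(x*) = H x* + g = (0, 0).
Eigenvalues of H: 3.4689, 11.5311.
Both eigenvalues > 0, so H is positive definite -> x* is a strict local min.

min


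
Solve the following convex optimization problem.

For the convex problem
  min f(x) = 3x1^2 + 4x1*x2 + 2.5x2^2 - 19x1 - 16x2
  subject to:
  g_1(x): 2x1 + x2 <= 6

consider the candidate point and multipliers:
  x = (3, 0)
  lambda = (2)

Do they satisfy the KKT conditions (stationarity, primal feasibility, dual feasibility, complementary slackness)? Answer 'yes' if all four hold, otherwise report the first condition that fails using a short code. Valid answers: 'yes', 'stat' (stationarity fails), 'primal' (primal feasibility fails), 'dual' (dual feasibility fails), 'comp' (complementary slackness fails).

Gradient of f: grad f(x) = Q x + c = (-1, -4)
Constraint values g_i(x) = a_i^T x - b_i:
  g_1((3, 0)) = 0
Stationarity residual: grad f(x) + sum_i lambda_i a_i = (3, -2)
  -> stationarity FAILS
Primal feasibility (all g_i <= 0): OK
Dual feasibility (all lambda_i >= 0): OK
Complementary slackness (lambda_i * g_i(x) = 0 for all i): OK

Verdict: the first failing condition is stationarity -> stat.

stat


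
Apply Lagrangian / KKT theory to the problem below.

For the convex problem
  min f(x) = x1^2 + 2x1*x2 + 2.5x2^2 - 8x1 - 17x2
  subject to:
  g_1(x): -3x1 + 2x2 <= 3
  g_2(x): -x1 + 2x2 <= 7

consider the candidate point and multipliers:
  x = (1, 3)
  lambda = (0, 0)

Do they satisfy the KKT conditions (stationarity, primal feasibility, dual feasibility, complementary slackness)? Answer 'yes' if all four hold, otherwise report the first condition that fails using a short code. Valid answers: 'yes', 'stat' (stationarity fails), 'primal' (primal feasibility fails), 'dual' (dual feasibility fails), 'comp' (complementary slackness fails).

Gradient of f: grad f(x) = Q x + c = (0, 0)
Constraint values g_i(x) = a_i^T x - b_i:
  g_1((1, 3)) = 0
  g_2((1, 3)) = -2
Stationarity residual: grad f(x) + sum_i lambda_i a_i = (0, 0)
  -> stationarity OK
Primal feasibility (all g_i <= 0): OK
Dual feasibility (all lambda_i >= 0): OK
Complementary slackness (lambda_i * g_i(x) = 0 for all i): OK

Verdict: yes, KKT holds.

yes


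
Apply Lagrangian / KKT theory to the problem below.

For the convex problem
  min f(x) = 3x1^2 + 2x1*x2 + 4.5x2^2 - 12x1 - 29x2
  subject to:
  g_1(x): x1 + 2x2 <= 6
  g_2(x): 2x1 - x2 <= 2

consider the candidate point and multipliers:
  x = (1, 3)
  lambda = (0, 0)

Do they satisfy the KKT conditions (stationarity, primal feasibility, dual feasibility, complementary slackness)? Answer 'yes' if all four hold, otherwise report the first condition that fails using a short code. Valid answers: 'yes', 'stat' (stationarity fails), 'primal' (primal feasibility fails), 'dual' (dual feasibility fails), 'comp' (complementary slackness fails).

Gradient of f: grad f(x) = Q x + c = (0, 0)
Constraint values g_i(x) = a_i^T x - b_i:
  g_1((1, 3)) = 1
  g_2((1, 3)) = -3
Stationarity residual: grad f(x) + sum_i lambda_i a_i = (0, 0)
  -> stationarity OK
Primal feasibility (all g_i <= 0): FAILS
Dual feasibility (all lambda_i >= 0): OK
Complementary slackness (lambda_i * g_i(x) = 0 for all i): OK

Verdict: the first failing condition is primal_feasibility -> primal.

primal


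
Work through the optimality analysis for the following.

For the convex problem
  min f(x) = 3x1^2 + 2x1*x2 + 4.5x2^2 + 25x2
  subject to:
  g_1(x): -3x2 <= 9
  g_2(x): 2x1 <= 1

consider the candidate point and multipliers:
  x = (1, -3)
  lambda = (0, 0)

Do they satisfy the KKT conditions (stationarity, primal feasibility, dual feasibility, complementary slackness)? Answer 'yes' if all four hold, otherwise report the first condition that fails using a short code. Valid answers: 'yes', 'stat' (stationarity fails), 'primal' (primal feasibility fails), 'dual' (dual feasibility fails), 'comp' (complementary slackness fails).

Gradient of f: grad f(x) = Q x + c = (0, 0)
Constraint values g_i(x) = a_i^T x - b_i:
  g_1((1, -3)) = 0
  g_2((1, -3)) = 1
Stationarity residual: grad f(x) + sum_i lambda_i a_i = (0, 0)
  -> stationarity OK
Primal feasibility (all g_i <= 0): FAILS
Dual feasibility (all lambda_i >= 0): OK
Complementary slackness (lambda_i * g_i(x) = 0 for all i): OK

Verdict: the first failing condition is primal_feasibility -> primal.

primal


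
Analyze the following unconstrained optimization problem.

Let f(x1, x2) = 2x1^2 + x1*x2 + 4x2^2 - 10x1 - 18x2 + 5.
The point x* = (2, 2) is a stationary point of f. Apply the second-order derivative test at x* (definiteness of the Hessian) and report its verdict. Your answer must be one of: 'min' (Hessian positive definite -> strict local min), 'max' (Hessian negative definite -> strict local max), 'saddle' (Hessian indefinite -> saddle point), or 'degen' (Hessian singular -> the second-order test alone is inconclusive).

Compute the Hessian H = grad^2 f:
  H = [[4, 1], [1, 8]]
Verify stationarity: grad f(x*) = H x* + g = (0, 0).
Eigenvalues of H: 3.7639, 8.2361.
Both eigenvalues > 0, so H is positive definite -> x* is a strict local min.

min


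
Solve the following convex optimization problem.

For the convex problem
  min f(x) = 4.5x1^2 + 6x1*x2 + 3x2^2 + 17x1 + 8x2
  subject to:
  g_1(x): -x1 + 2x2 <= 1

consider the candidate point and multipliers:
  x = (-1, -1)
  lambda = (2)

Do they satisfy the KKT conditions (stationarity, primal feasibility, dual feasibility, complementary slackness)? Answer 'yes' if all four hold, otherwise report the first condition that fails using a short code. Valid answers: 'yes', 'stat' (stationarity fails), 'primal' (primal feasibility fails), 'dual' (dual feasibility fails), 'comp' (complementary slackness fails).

Gradient of f: grad f(x) = Q x + c = (2, -4)
Constraint values g_i(x) = a_i^T x - b_i:
  g_1((-1, -1)) = -2
Stationarity residual: grad f(x) + sum_i lambda_i a_i = (0, 0)
  -> stationarity OK
Primal feasibility (all g_i <= 0): OK
Dual feasibility (all lambda_i >= 0): OK
Complementary slackness (lambda_i * g_i(x) = 0 for all i): FAILS

Verdict: the first failing condition is complementary_slackness -> comp.

comp


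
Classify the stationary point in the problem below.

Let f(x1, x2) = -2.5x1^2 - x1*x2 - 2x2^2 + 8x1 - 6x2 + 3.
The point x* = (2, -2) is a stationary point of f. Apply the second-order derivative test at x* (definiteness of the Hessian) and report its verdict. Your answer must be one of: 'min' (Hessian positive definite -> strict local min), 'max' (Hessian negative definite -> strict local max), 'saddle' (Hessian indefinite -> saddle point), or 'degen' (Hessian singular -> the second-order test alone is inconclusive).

Compute the Hessian H = grad^2 f:
  H = [[-5, -1], [-1, -4]]
Verify stationarity: grad f(x*) = H x* + g = (0, 0).
Eigenvalues of H: -5.618, -3.382.
Both eigenvalues < 0, so H is negative definite -> x* is a strict local max.

max


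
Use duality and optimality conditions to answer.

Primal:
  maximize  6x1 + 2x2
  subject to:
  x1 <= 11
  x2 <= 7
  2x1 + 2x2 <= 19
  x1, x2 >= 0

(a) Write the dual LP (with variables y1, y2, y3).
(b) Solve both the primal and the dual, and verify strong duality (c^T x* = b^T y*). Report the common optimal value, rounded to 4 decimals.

The standard primal-dual pair for 'max c^T x s.t. A x <= b, x >= 0' is:
  Dual:  min b^T y  s.t.  A^T y >= c,  y >= 0.

So the dual LP is:
  minimize  11y1 + 7y2 + 19y3
  subject to:
    y1 + 2y3 >= 6
    y2 + 2y3 >= 2
    y1, y2, y3 >= 0

Solving the primal: x* = (9.5, 0).
  primal value c^T x* = 57.
Solving the dual: y* = (0, 0, 3).
  dual value b^T y* = 57.
Strong duality: c^T x* = b^T y*. Confirmed.

57


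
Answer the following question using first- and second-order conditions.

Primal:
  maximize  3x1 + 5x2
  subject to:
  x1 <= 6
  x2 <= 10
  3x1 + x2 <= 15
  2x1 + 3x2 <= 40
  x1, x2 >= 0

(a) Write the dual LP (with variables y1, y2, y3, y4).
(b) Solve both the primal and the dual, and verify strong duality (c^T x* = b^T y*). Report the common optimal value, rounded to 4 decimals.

The standard primal-dual pair for 'max c^T x s.t. A x <= b, x >= 0' is:
  Dual:  min b^T y  s.t.  A^T y >= c,  y >= 0.

So the dual LP is:
  minimize  6y1 + 10y2 + 15y3 + 40y4
  subject to:
    y1 + 3y3 + 2y4 >= 3
    y2 + y3 + 3y4 >= 5
    y1, y2, y3, y4 >= 0

Solving the primal: x* = (1.6667, 10).
  primal value c^T x* = 55.
Solving the dual: y* = (0, 4, 1, 0).
  dual value b^T y* = 55.
Strong duality: c^T x* = b^T y*. Confirmed.

55


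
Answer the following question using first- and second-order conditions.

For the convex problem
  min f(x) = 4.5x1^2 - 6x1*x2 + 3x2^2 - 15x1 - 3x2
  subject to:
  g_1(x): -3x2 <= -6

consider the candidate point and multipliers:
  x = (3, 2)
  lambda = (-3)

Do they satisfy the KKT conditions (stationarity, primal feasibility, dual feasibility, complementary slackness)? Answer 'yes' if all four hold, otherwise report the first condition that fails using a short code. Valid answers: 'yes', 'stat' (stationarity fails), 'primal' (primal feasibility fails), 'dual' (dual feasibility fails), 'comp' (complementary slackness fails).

Gradient of f: grad f(x) = Q x + c = (0, -9)
Constraint values g_i(x) = a_i^T x - b_i:
  g_1((3, 2)) = 0
Stationarity residual: grad f(x) + sum_i lambda_i a_i = (0, 0)
  -> stationarity OK
Primal feasibility (all g_i <= 0): OK
Dual feasibility (all lambda_i >= 0): FAILS
Complementary slackness (lambda_i * g_i(x) = 0 for all i): OK

Verdict: the first failing condition is dual_feasibility -> dual.

dual


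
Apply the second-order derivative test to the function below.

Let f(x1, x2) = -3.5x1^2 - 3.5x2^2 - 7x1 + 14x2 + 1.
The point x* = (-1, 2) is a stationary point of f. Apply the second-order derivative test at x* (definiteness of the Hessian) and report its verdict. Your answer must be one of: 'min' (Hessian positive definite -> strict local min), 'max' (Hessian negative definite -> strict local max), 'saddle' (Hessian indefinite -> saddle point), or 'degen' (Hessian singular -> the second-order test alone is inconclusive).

Compute the Hessian H = grad^2 f:
  H = [[-7, 0], [0, -7]]
Verify stationarity: grad f(x*) = H x* + g = (0, 0).
Eigenvalues of H: -7, -7.
Both eigenvalues < 0, so H is negative definite -> x* is a strict local max.

max
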